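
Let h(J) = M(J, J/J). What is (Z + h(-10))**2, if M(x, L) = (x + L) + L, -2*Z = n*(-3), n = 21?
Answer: 2209/4 ≈ 552.25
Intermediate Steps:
Z = 63/2 (Z = -21*(-3)/2 = -1/2*(-63) = 63/2 ≈ 31.500)
M(x, L) = x + 2*L (M(x, L) = (L + x) + L = x + 2*L)
h(J) = 2 + J (h(J) = J + 2*(J/J) = J + 2*1 = J + 2 = 2 + J)
(Z + h(-10))**2 = (63/2 + (2 - 10))**2 = (63/2 - 8)**2 = (47/2)**2 = 2209/4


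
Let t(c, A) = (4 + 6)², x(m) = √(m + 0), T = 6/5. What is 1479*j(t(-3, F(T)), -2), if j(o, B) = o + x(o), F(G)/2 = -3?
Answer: 162690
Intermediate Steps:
T = 6/5 (T = 6*(⅕) = 6/5 ≈ 1.2000)
F(G) = -6 (F(G) = 2*(-3) = -6)
x(m) = √m
t(c, A) = 100 (t(c, A) = 10² = 100)
j(o, B) = o + √o
1479*j(t(-3, F(T)), -2) = 1479*(100 + √100) = 1479*(100 + 10) = 1479*110 = 162690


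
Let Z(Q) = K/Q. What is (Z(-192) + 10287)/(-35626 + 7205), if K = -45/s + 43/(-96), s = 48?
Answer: -189610117/523855872 ≈ -0.36195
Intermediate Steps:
K = -133/96 (K = -45/48 + 43/(-96) = -45*1/48 + 43*(-1/96) = -15/16 - 43/96 = -133/96 ≈ -1.3854)
Z(Q) = -133/(96*Q)
(Z(-192) + 10287)/(-35626 + 7205) = (-133/96/(-192) + 10287)/(-35626 + 7205) = (-133/96*(-1/192) + 10287)/(-28421) = (133/18432 + 10287)*(-1/28421) = (189610117/18432)*(-1/28421) = -189610117/523855872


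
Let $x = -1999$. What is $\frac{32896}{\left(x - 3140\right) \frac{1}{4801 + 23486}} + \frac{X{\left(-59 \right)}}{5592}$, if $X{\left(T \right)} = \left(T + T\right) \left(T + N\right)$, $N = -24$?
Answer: $- \frac{289081593701}{1596516} \approx -1.8107 \cdot 10^{5}$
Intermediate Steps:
$X{\left(T \right)} = 2 T \left(-24 + T\right)$ ($X{\left(T \right)} = \left(T + T\right) \left(T - 24\right) = 2 T \left(-24 + T\right)$)
$\frac{32896}{\left(x - 3140\right) \frac{1}{4801 + 23486}} + \frac{X{\left(-59 \right)}}{5592} = \frac{32896}{\left(-1999 - 3140\right) \frac{1}{4801 + 23486}} + \frac{2 \left(-59\right) \left(-24 - 59\right)}{5592} = \frac{32896}{\left(-5139\right) \frac{1}{28287}} + 2 \left(-59\right) \left(-83\right) \frac{1}{5592} = \frac{32896}{\left(-5139\right) \frac{1}{28287}} + 9794 \cdot \frac{1}{5592} = \frac{32896}{- \frac{571}{3143}} + \frac{4897}{2796} = 32896 \left(- \frac{3143}{571}\right) + \frac{4897}{2796} = - \frac{103392128}{571} + \frac{4897}{2796} = - \frac{289081593701}{1596516}$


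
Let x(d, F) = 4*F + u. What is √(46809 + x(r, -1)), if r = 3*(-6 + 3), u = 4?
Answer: 3*√5201 ≈ 216.35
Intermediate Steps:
r = -9 (r = 3*(-3) = -9)
x(d, F) = 4 + 4*F (x(d, F) = 4*F + 4 = 4 + 4*F)
√(46809 + x(r, -1)) = √(46809 + (4 + 4*(-1))) = √(46809 + (4 - 4)) = √(46809 + 0) = √46809 = 3*√5201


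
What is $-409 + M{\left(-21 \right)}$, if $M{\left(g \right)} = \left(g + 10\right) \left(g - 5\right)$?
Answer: $-123$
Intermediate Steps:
$M{\left(g \right)} = \left(-5 + g\right) \left(10 + g\right)$ ($M{\left(g \right)} = \left(10 + g\right) \left(-5 + g\right) = \left(-5 + g\right) \left(10 + g\right)$)
$-409 + M{\left(-21 \right)} = -409 + \left(-50 + \left(-21\right)^{2} + 5 \left(-21\right)\right) = -409 - -286 = -409 + 286 = -123$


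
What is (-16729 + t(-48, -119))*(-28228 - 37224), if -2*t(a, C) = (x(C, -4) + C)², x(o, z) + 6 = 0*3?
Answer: 1606290258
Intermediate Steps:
x(o, z) = -6 (x(o, z) = -6 + 0*3 = -6 + 0 = -6)
t(a, C) = -(-6 + C)²/2
(-16729 + t(-48, -119))*(-28228 - 37224) = (-16729 - (-6 - 119)²/2)*(-28228 - 37224) = (-16729 - ½*(-125)²)*(-65452) = (-16729 - ½*15625)*(-65452) = (-16729 - 15625/2)*(-65452) = -49083/2*(-65452) = 1606290258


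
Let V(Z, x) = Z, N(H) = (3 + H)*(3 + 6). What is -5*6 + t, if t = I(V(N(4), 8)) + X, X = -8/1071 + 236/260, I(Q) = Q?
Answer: 2359964/69615 ≈ 33.900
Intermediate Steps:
N(H) = 27 + 9*H (N(H) = (3 + H)*9 = 27 + 9*H)
X = 62669/69615 (X = -8*1/1071 + 236*(1/260) = -8/1071 + 59/65 = 62669/69615 ≈ 0.90022)
t = 4448414/69615 (t = (27 + 9*4) + 62669/69615 = (27 + 36) + 62669/69615 = 63 + 62669/69615 = 4448414/69615 ≈ 63.900)
-5*6 + t = -5*6 + 4448414/69615 = -30 + 4448414/69615 = 2359964/69615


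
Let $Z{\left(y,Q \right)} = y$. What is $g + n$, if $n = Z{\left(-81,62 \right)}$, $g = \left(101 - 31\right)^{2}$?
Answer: $4819$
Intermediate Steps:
$g = 4900$ ($g = 70^{2} = 4900$)
$n = -81$
$g + n = 4900 - 81 = 4819$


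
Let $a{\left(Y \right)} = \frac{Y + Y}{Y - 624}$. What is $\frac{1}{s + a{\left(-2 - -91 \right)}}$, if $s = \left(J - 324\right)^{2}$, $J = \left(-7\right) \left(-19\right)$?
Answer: $\frac{535}{19517157} \approx 2.7412 \cdot 10^{-5}$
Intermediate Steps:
$J = 133$
$a{\left(Y \right)} = \frac{2 Y}{-624 + Y}$
$s = 36481$ ($s = \left(133 - 324\right)^{2} = \left(-191\right)^{2} = 36481$)
$\frac{1}{s + a{\left(-2 - -91 \right)}} = \frac{1}{36481 + \frac{2 \left(-2 - -91\right)}{-624 - -89}} = \frac{1}{36481 + \frac{2 \left(-2 + 91\right)}{-624 + \left(-2 + 91\right)}} = \frac{1}{36481 + 2 \cdot 89 \frac{1}{-624 + 89}} = \frac{1}{36481 + 2 \cdot 89 \frac{1}{-535}} = \frac{1}{36481 + 2 \cdot 89 \left(- \frac{1}{535}\right)} = \frac{1}{36481 - \frac{178}{535}} = \frac{1}{\frac{19517157}{535}} = \frac{535}{19517157}$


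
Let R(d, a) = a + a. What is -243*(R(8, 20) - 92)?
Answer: 12636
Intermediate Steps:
R(d, a) = 2*a
-243*(R(8, 20) - 92) = -243*(2*20 - 92) = -243*(40 - 92) = -243*(-52) = 12636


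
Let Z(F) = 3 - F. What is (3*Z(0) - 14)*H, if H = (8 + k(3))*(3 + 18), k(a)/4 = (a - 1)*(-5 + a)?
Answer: 840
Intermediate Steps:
k(a) = 4*(-1 + a)*(-5 + a) (k(a) = 4*((a - 1)*(-5 + a)) = 4*((-1 + a)*(-5 + a)) = 4*(-1 + a)*(-5 + a))
H = -168 (H = (8 + (20 - 24*3 + 4*3²))*(3 + 18) = (8 + (20 - 72 + 4*9))*21 = (8 + (20 - 72 + 36))*21 = (8 - 16)*21 = -8*21 = -168)
(3*Z(0) - 14)*H = (3*(3 - 1*0) - 14)*(-168) = (3*(3 + 0) - 14)*(-168) = (3*3 - 14)*(-168) = (9 - 14)*(-168) = -5*(-168) = 840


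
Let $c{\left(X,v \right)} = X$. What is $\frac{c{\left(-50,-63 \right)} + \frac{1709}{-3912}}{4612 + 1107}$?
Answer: $- \frac{28187}{3196104} \approx -0.0088192$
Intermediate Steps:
$\frac{c{\left(-50,-63 \right)} + \frac{1709}{-3912}}{4612 + 1107} = \frac{-50 + \frac{1709}{-3912}}{4612 + 1107} = \frac{-50 + 1709 \left(- \frac{1}{3912}\right)}{5719} = \left(-50 - \frac{1709}{3912}\right) \frac{1}{5719} = \left(- \frac{197309}{3912}\right) \frac{1}{5719} = - \frac{28187}{3196104}$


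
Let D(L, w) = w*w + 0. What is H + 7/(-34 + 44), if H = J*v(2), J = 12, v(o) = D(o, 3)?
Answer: 1087/10 ≈ 108.70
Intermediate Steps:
D(L, w) = w² (D(L, w) = w² + 0 = w²)
v(o) = 9 (v(o) = 3² = 9)
H = 108 (H = 12*9 = 108)
H + 7/(-34 + 44) = 108 + 7/(-34 + 44) = 108 + 7/10 = 1087/10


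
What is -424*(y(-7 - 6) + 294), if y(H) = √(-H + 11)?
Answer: -124656 - 848*√6 ≈ -1.2673e+5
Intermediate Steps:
y(H) = √(11 - H)
-424*(y(-7 - 6) + 294) = -424*(√(11 - (-7 - 6)) + 294) = -424*(√(11 - 1*(-13)) + 294) = -424*(√(11 + 13) + 294) = -424*(√24 + 294) = -424*(2*√6 + 294) = -424*(294 + 2*√6) = -124656 - 848*√6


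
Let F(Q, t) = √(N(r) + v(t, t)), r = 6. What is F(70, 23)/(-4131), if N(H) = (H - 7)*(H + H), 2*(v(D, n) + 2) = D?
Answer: -I*√10/8262 ≈ -0.00038275*I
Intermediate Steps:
v(D, n) = -2 + D/2
N(H) = 2*H*(-7 + H) (N(H) = (-7 + H)*(2*H) = 2*H*(-7 + H))
F(Q, t) = √(-14 + t/2) (F(Q, t) = √(2*6*(-7 + 6) + (-2 + t/2)) = √(2*6*(-1) + (-2 + t/2)) = √(-12 + (-2 + t/2)) = √(-14 + t/2))
F(70, 23)/(-4131) = (√(-56 + 2*23)/2)/(-4131) = (√(-56 + 46)/2)*(-1/4131) = (√(-10)/2)*(-1/4131) = ((I*√10)/2)*(-1/4131) = (I*√10/2)*(-1/4131) = -I*√10/8262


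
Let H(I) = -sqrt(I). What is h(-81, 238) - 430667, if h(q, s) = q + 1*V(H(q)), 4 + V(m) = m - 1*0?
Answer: -430752 - 9*I ≈ -4.3075e+5 - 9.0*I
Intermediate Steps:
V(m) = -4 + m (V(m) = -4 + (m - 1*0) = -4 + (m + 0) = -4 + m)
h(q, s) = -4 + q - sqrt(q) (h(q, s) = q + 1*(-4 - sqrt(q)) = q + (-4 - sqrt(q)) = -4 + q - sqrt(q))
h(-81, 238) - 430667 = (-4 - 81 - sqrt(-81)) - 430667 = (-4 - 81 - 9*I) - 430667 = (-85 - 9*I) - 430667 = -430752 - 9*I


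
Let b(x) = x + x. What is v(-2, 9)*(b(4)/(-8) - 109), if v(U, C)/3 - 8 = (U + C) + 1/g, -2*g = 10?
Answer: -4884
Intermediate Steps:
b(x) = 2*x
g = -5 (g = -½*10 = -5)
v(U, C) = 117/5 + 3*C + 3*U (v(U, C) = 24 + 3*((U + C) + 1/(-5)) = 24 + 3*((C + U) - ⅕) = 24 + 3*(-⅕ + C + U) = 24 + (-⅗ + 3*C + 3*U) = 117/5 + 3*C + 3*U)
v(-2, 9)*(b(4)/(-8) - 109) = (117/5 + 3*9 + 3*(-2))*((2*4)/(-8) - 109) = (117/5 + 27 - 6)*(-⅛*8 - 109) = 222*(-1 - 109)/5 = (222/5)*(-110) = -4884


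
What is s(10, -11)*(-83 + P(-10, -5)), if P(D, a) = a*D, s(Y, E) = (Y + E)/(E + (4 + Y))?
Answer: 11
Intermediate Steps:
s(Y, E) = (E + Y)/(4 + E + Y)
P(D, a) = D*a
s(10, -11)*(-83 + P(-10, -5)) = ((-11 + 10)/(4 - 11 + 10))*(-83 - 10*(-5)) = (-1/3)*(-83 + 50) = ((⅓)*(-1))*(-33) = -⅓*(-33) = 11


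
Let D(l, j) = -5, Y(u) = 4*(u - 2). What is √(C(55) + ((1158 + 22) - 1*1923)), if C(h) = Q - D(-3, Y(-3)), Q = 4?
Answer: I*√734 ≈ 27.092*I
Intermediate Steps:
Y(u) = -8 + 4*u (Y(u) = 4*(-2 + u) = -8 + 4*u)
C(h) = 9 (C(h) = 4 - 1*(-5) = 4 + 5 = 9)
√(C(55) + ((1158 + 22) - 1*1923)) = √(9 + ((1158 + 22) - 1*1923)) = √(9 + (1180 - 1923)) = √(9 - 743) = √(-734) = I*√734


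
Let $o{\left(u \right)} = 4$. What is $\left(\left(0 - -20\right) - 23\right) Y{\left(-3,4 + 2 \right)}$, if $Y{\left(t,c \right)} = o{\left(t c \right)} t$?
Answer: $36$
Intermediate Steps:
$Y{\left(t,c \right)} = 4 t$
$\left(\left(0 - -20\right) - 23\right) Y{\left(-3,4 + 2 \right)} = \left(\left(0 - -20\right) - 23\right) 4 \left(-3\right) = \left(\left(0 + 20\right) - 23\right) \left(-12\right) = \left(20 - 23\right) \left(-12\right) = \left(-3\right) \left(-12\right) = 36$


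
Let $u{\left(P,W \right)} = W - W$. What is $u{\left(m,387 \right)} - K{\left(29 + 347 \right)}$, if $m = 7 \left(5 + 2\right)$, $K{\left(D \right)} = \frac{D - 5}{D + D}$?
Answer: $- \frac{371}{752} \approx -0.49335$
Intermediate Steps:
$K{\left(D \right)} = \frac{-5 + D}{2 D}$
$m = 49$ ($m = 7 \cdot 7 = 49$)
$u{\left(P,W \right)} = 0$
$u{\left(m,387 \right)} - K{\left(29 + 347 \right)} = 0 - \frac{-5 + \left(29 + 347\right)}{2 \left(29 + 347\right)} = 0 - \frac{-5 + 376}{2 \cdot 376} = 0 - \frac{1}{2} \cdot \frac{1}{376} \cdot 371 = 0 - \frac{371}{752} = - \frac{371}{752}$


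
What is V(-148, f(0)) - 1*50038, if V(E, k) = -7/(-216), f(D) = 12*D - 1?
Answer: -10808201/216 ≈ -50038.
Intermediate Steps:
f(D) = -1 + 12*D
V(E, k) = 7/216 (V(E, k) = -7*(-1/216) = 7/216)
V(-148, f(0)) - 1*50038 = 7/216 - 1*50038 = 7/216 - 50038 = -10808201/216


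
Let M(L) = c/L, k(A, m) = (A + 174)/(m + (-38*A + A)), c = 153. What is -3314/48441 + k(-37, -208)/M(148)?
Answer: 131171318/2868240051 ≈ 0.045732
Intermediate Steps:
k(A, m) = (174 + A)/(m - 37*A)
M(L) = 153/L
-3314/48441 + k(-37, -208)/M(148) = -3314/48441 + ((174 - 37)/(-208 - 37*(-37)))/((153/148)) = -3314*1/48441 + (137/(-208 + 1369))/((153*(1/148))) = -3314/48441 + (137/1161)/(153/148) = -3314/48441 + ((1/1161)*137)*(148/153) = -3314/48441 + (137/1161)*(148/153) = -3314/48441 + 20276/177633 = 131171318/2868240051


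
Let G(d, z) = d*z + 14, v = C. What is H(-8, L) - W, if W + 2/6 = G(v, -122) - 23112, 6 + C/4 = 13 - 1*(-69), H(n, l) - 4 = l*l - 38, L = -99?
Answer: 209860/3 ≈ 69953.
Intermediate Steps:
H(n, l) = -34 + l² (H(n, l) = 4 + (l*l - 38) = 4 + (l² - 38) = 4 + (-38 + l²) = -34 + l²)
C = 304 (C = -24 + 4*(13 - 1*(-69)) = -24 + 4*(13 + 69) = -24 + 4*82 = -24 + 328 = 304)
v = 304
G(d, z) = 14 + d*z
W = -180559/3 (W = -⅓ + ((14 + 304*(-122)) - 23112) = -⅓ + ((14 - 37088) - 23112) = -⅓ + (-37074 - 23112) = -⅓ - 60186 = -180559/3 ≈ -60186.)
H(-8, L) - W = (-34 + (-99)²) - 1*(-180559/3) = (-34 + 9801) + 180559/3 = 9767 + 180559/3 = 209860/3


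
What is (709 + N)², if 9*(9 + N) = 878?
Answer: 51523684/81 ≈ 6.3610e+5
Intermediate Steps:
N = 797/9 (N = -9 + (⅑)*878 = -9 + 878/9 = 797/9 ≈ 88.556)
(709 + N)² = (709 + 797/9)² = (7178/9)² = 51523684/81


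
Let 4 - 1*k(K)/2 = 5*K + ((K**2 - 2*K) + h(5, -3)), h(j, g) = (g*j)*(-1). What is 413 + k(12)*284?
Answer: -108075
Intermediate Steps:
h(j, g) = -g*j
k(K) = -22 - 6*K - 2*K**2 (k(K) = 8 - 2*(5*K + ((K**2 - 2*K) - 1*(-3)*5)) = 8 - 2*(5*K + ((K**2 - 2*K) + 15)) = 8 - 2*(5*K + (15 + K**2 - 2*K)) = 8 - 2*(15 + K**2 + 3*K) = 8 + (-30 - 6*K - 2*K**2) = -22 - 6*K - 2*K**2)
413 + k(12)*284 = 413 + (-22 - 6*12 - 2*12**2)*284 = 413 + (-22 - 72 - 2*144)*284 = 413 + (-22 - 72 - 288)*284 = 413 - 382*284 = 413 - 108488 = -108075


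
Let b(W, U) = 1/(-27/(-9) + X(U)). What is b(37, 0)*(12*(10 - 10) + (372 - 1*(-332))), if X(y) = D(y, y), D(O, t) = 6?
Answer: 704/9 ≈ 78.222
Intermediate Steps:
X(y) = 6
b(W, U) = 1/9 (b(W, U) = 1/(-27/(-9) + 6) = 1/(-27*(-1/9) + 6) = 1/(3 + 6) = 1/9)
b(37, 0)*(12*(10 - 10) + (372 - 1*(-332))) = (12*(10 - 10) + (372 - 1*(-332)))/9 = (12*0 + (372 + 332))/9 = (0 + 704)/9 = (1/9)*704 = 704/9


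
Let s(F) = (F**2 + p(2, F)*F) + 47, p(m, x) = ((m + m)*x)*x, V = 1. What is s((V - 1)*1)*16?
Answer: 752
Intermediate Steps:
p(m, x) = 2*m*x**2 (p(m, x) = ((2*m)*x)*x = (2*m*x)*x = 2*m*x**2)
s(F) = 47 + F**2 + 4*F**3 (s(F) = (F**2 + (2*2*F**2)*F) + 47 = (F**2 + (4*F**2)*F) + 47 = (F**2 + 4*F**3) + 47 = 47 + F**2 + 4*F**3)
s((V - 1)*1)*16 = (47 + ((1 - 1)*1)**2 + 4*((1 - 1)*1)**3)*16 = (47 + (0*1)**2 + 4*(0*1)**3)*16 = (47 + 0**2 + 4*0**3)*16 = (47 + 0 + 4*0)*16 = (47 + 0 + 0)*16 = 47*16 = 752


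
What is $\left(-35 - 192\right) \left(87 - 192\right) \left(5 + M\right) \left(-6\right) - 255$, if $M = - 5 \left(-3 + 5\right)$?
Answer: $714795$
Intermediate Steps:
$M = -10$ ($M = \left(-5\right) 2 = -10$)
$\left(-35 - 192\right) \left(87 - 192\right) \left(5 + M\right) \left(-6\right) - 255 = \left(-35 - 192\right) \left(87 - 192\right) \left(5 - 10\right) \left(-6\right) - 255 = \left(-227\right) \left(-105\right) \left(\left(-5\right) \left(-6\right)\right) - 255 = 23835 \cdot 30 - 255 = 715050 - 255 = 714795$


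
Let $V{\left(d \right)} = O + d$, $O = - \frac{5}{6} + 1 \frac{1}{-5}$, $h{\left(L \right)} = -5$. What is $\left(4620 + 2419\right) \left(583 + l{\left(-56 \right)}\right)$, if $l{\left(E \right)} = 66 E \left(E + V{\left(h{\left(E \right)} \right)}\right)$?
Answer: $\frac{8089859349}{5} \approx 1.618 \cdot 10^{9}$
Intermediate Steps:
$O = - \frac{31}{30}$ ($O = \left(-5\right) \frac{1}{6} + 1 \left(- \frac{1}{5}\right) = - \frac{5}{6} - \frac{1}{5} = - \frac{31}{30} \approx -1.0333$)
$V{\left(d \right)} = - \frac{31}{30} + d$
$l{\left(E \right)} = 66 E \left(- \frac{181}{30} + E\right)$ ($l{\left(E \right)} = 66 E \left(E - \frac{181}{30}\right) = 66 E \left(- \frac{181}{30} + E\right)$)
$\left(4620 + 2419\right) \left(583 + l{\left(-56 \right)}\right) = \left(4620 + 2419\right) \left(583 + \frac{11}{5} \left(-56\right) \left(-181 + 30 \left(-56\right)\right)\right) = 7039 \left(583 + \frac{11}{5} \left(-56\right) \left(-181 - 1680\right)\right) = 7039 \left(583 + \frac{11}{5} \left(-56\right) \left(-1861\right)\right) = 7039 \left(583 + \frac{1146376}{5}\right) = 7039 \cdot \frac{1149291}{5} = \frac{8089859349}{5}$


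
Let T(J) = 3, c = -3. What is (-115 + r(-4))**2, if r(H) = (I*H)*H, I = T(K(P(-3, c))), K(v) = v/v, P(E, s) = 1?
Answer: 4489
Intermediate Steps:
K(v) = 1
I = 3
r(H) = 3*H**2 (r(H) = (3*H)*H = 3*H**2)
(-115 + r(-4))**2 = (-115 + 3*(-4)**2)**2 = (-115 + 3*16)**2 = (-115 + 48)**2 = (-67)**2 = 4489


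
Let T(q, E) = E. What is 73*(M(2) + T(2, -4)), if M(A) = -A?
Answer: -438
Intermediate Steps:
73*(M(2) + T(2, -4)) = 73*(-1*2 - 4) = 73*(-2 - 4) = 73*(-6) = -438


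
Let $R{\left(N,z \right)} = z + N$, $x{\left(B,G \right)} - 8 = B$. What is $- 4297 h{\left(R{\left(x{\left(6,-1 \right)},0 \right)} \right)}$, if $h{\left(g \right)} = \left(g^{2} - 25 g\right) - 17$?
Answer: $734787$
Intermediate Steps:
$x{\left(B,G \right)} = 8 + B$
$R{\left(N,z \right)} = N + z$
$h{\left(g \right)} = -17 + g^{2} - 25 g$
$- 4297 h{\left(R{\left(x{\left(6,-1 \right)},0 \right)} \right)} = - 4297 \left(-17 + \left(\left(8 + 6\right) + 0\right)^{2} - 25 \left(\left(8 + 6\right) + 0\right)\right) = - 4297 \left(-17 + \left(14 + 0\right)^{2} - 25 \left(14 + 0\right)\right) = - 4297 \left(-17 + 14^{2} - 350\right) = - 4297 \left(-17 + 196 - 350\right) = \left(-4297\right) \left(-171\right) = 734787$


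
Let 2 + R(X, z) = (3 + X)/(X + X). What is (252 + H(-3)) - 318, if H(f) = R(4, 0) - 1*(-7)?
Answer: -481/8 ≈ -60.125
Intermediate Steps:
R(X, z) = -2 + (3 + X)/(2*X) (R(X, z) = -2 + (3 + X)/(X + X) = -2 + (3 + X)/((2*X)) = -2 + (3 + X)*(1/(2*X)) = -2 + (3 + X)/(2*X))
H(f) = 47/8 (H(f) = (3/2)*(1 - 1*4)/4 - 1*(-7) = (3/2)*(¼)*(1 - 4) + 7 = (3/2)*(¼)*(-3) + 7 = -9/8 + 7 = 47/8)
(252 + H(-3)) - 318 = (252 + 47/8) - 318 = 2063/8 - 318 = -481/8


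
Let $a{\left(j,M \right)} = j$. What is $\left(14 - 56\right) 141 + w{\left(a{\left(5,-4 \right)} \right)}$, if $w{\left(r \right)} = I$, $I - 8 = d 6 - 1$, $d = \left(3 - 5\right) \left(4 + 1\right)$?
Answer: $-5975$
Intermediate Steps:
$d = -10$ ($d = \left(-2\right) 5 = -10$)
$I = -53$ ($I = 8 - 61 = -53$)
$w{\left(r \right)} = -53$
$\left(14 - 56\right) 141 + w{\left(a{\left(5,-4 \right)} \right)} = \left(14 - 56\right) 141 - 53 = \left(-42\right) 141 - 53 = -5922 - 53 = -5975$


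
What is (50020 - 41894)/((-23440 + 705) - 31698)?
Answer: -8126/54433 ≈ -0.14928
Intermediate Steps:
(50020 - 41894)/((-23440 + 705) - 31698) = 8126/(-22735 - 31698) = 8126/(-54433) = 8126*(-1/54433) = -8126/54433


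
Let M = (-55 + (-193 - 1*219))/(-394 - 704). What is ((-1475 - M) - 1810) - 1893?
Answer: -5685911/1098 ≈ -5178.4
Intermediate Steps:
M = 467/1098 (M = (-55 + (-193 - 219))/(-1098) = (-55 - 412)*(-1/1098) = -467*(-1/1098) = 467/1098 ≈ 0.42532)
((-1475 - M) - 1810) - 1893 = ((-1475 - 1*467/1098) - 1810) - 1893 = ((-1475 - 467/1098) - 1810) - 1893 = (-1620017/1098 - 1810) - 1893 = -3607397/1098 - 1893 = -5685911/1098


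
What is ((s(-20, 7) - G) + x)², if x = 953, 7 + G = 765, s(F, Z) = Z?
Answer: 40804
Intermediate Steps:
G = 758 (G = -7 + 765 = 758)
((s(-20, 7) - G) + x)² = ((7 - 1*758) + 953)² = ((7 - 758) + 953)² = (-751 + 953)² = 202² = 40804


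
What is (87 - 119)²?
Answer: 1024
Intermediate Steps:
(87 - 119)² = (-32)² = 1024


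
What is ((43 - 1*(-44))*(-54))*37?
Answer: -173826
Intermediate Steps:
((43 - 1*(-44))*(-54))*37 = ((43 + 44)*(-54))*37 = (87*(-54))*37 = -4698*37 = -173826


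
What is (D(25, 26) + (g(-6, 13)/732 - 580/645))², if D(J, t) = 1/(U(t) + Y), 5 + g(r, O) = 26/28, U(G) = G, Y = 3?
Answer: 123695302741921/163309383913536 ≈ 0.75743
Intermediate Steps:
g(r, O) = -57/14 (g(r, O) = -5 + 26/28 = -5 + 26*(1/28) = -5 + 13/14 = -57/14)
D(J, t) = 1/(3 + t) (D(J, t) = 1/(t + 3) = 1/(3 + t))
(D(25, 26) + (g(-6, 13)/732 - 580/645))² = (1/(3 + 26) + (-57/14/732 - 580/645))² = (1/29 + (-57/14*1/732 - 580*1/645))² = (1/29 + (-19/3416 - 116/129))² = (1/29 - 398707/440664)² = (-11121839/12779256)² = 123695302741921/163309383913536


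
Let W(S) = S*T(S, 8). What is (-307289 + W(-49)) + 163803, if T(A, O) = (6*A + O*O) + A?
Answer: -129815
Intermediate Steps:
T(A, O) = O² + 7*A (T(A, O) = (6*A + O²) + A = (O² + 6*A) + A = O² + 7*A)
W(S) = S*(64 + 7*S) (W(S) = S*(8² + 7*S) = S*(64 + 7*S))
(-307289 + W(-49)) + 163803 = (-307289 - 49*(64 + 7*(-49))) + 163803 = (-307289 - 49*(64 - 343)) + 163803 = (-307289 - 49*(-279)) + 163803 = (-307289 + 13671) + 163803 = -293618 + 163803 = -129815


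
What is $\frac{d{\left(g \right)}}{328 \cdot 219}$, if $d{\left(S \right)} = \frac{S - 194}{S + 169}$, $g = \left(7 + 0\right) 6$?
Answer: $- \frac{19}{1894569} \approx -1.0029 \cdot 10^{-5}$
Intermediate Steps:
$g = 42$ ($g = 7 \cdot 6 = 42$)
$d{\left(S \right)} = \frac{-194 + S}{169 + S}$
$\frac{d{\left(g \right)}}{328 \cdot 219} = \frac{\frac{1}{169 + 42} \left(-194 + 42\right)}{328 \cdot 219} = \frac{\frac{1}{211} \left(-152\right)}{71832} = \frac{1}{211} \left(-152\right) \frac{1}{71832} = \left(- \frac{152}{211}\right) \frac{1}{71832} = - \frac{19}{1894569}$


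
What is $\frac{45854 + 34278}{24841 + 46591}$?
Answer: $\frac{20033}{17858} \approx 1.1218$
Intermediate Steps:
$\frac{45854 + 34278}{24841 + 46591} = \frac{80132}{71432} = 80132 \cdot \frac{1}{71432} = \frac{20033}{17858}$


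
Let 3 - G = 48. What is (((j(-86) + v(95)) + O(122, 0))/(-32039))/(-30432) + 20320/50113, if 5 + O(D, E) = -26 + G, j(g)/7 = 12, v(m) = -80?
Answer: 16847123149/41548230124 ≈ 0.40548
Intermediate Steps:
G = -45 (G = 3 - 1*48 = 3 - 48 = -45)
j(g) = 84 (j(g) = 7*12 = 84)
O(D, E) = -76 (O(D, E) = -5 + (-26 - 45) = -5 - 71 = -76)
(((j(-86) + v(95)) + O(122, 0))/(-32039))/(-30432) + 20320/50113 = (((84 - 80) - 76)/(-32039))/(-30432) + 20320/50113 = ((4 - 76)*(-1/32039))*(-1/30432) + 20320*(1/50113) = -72*(-1/32039)*(-1/30432) + 20320/50113 = (72/32039)*(-1/30432) + 20320/50113 = -3/40625452 + 20320/50113 = 16847123149/41548230124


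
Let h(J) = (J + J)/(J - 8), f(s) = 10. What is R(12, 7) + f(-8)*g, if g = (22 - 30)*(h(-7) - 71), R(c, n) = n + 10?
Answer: 16867/3 ≈ 5622.3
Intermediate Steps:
R(c, n) = 10 + n
h(J) = 2*J/(-8 + J) (h(J) = (2*J)/(-8 + J) = 2*J/(-8 + J))
g = 8408/15 (g = (22 - 30)*(2*(-7)/(-8 - 7) - 71) = -8*(2*(-7)/(-15) - 71) = -8*(2*(-7)*(-1/15) - 71) = -8*(14/15 - 71) = -8*(-1051/15) = 8408/15 ≈ 560.53)
R(12, 7) + f(-8)*g = (10 + 7) + 10*(8408/15) = 17 + 16816/3 = 16867/3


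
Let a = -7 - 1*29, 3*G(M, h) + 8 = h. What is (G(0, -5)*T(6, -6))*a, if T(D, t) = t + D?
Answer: 0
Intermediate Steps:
G(M, h) = -8/3 + h/3
T(D, t) = D + t
a = -36 (a = -7 - 29 = -36)
(G(0, -5)*T(6, -6))*a = ((-8/3 + (1/3)*(-5))*(6 - 6))*(-36) = ((-8/3 - 5/3)*0)*(-36) = -13/3*0*(-36) = 0*(-36) = 0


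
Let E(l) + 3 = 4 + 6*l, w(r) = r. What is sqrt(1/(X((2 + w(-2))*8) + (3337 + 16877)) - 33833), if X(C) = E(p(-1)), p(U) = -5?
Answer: 8*I*sqrt(215386283035)/20185 ≈ 183.94*I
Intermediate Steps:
E(l) = 1 + 6*l (E(l) = -3 + (4 + 6*l) = 1 + 6*l)
X(C) = -29 (X(C) = 1 + 6*(-5) = 1 - 30 = -29)
sqrt(1/(X((2 + w(-2))*8) + (3337 + 16877)) - 33833) = sqrt(1/(-29 + (3337 + 16877)) - 33833) = sqrt(1/(-29 + 20214) - 33833) = sqrt(1/20185 - 33833) = sqrt(-682919104/20185) = 8*I*sqrt(215386283035)/20185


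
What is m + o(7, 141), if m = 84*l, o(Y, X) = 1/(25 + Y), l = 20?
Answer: 53761/32 ≈ 1680.0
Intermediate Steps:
m = 1680 (m = 84*20 = 1680)
m + o(7, 141) = 1680 + 1/(25 + 7) = 1680 + 1/32 = 53761/32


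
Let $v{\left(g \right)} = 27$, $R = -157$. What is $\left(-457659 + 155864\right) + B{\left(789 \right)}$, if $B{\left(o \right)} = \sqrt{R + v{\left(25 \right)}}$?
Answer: $-301795 + i \sqrt{130} \approx -3.018 \cdot 10^{5} + 11.402 i$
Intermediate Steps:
$B{\left(o \right)} = i \sqrt{130}$ ($B{\left(o \right)} = \sqrt{-157 + 27} = \sqrt{-130} = i \sqrt{130}$)
$\left(-457659 + 155864\right) + B{\left(789 \right)} = \left(-457659 + 155864\right) + i \sqrt{130} = -301795 + i \sqrt{130}$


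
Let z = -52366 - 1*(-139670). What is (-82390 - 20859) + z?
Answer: -15945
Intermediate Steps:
z = 87304 (z = -52366 + 139670 = 87304)
(-82390 - 20859) + z = (-82390 - 20859) + 87304 = -103249 + 87304 = -15945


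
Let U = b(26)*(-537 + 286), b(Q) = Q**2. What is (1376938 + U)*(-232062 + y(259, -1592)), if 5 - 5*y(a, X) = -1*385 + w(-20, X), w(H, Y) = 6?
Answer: -1400334582612/5 ≈ -2.8007e+11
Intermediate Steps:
y(a, X) = 384/5 (y(a, X) = 1 - (-1*385 + 6)/5 = 1 - (-385 + 6)/5 = 1 - 1/5*(-379) = 1 + 379/5 = 384/5)
U = -169676 (U = 26**2*(-537 + 286) = 676*(-251) = -169676)
(1376938 + U)*(-232062 + y(259, -1592)) = (1376938 - 169676)*(-232062 + 384/5) = 1207262*(-1159926/5) = -1400334582612/5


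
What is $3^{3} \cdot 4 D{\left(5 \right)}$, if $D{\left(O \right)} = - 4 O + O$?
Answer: $-1620$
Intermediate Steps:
$D{\left(O \right)} = - 3 O$
$3^{3} \cdot 4 D{\left(5 \right)} = 3^{3} \cdot 4 \left(\left(-3\right) 5\right) = 27 \cdot 4 \left(-15\right) = 108 \left(-15\right) = -1620$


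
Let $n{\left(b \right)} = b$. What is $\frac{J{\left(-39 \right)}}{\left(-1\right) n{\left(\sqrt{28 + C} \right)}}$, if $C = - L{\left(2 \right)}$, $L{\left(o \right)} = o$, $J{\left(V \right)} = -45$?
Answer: $\frac{45 \sqrt{26}}{26} \approx 8.8252$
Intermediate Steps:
$C = -2$ ($C = \left(-1\right) 2 = -2$)
$\frac{J{\left(-39 \right)}}{\left(-1\right) n{\left(\sqrt{28 + C} \right)}} = - \frac{45}{\left(-1\right) \sqrt{28 - 2}} = - \frac{45}{\left(-1\right) \sqrt{26}} = - 45 \left(- \frac{\sqrt{26}}{26}\right) = \frac{45 \sqrt{26}}{26}$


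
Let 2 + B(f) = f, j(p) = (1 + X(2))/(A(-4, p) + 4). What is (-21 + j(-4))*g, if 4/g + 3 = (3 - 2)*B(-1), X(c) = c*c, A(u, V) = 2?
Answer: 121/9 ≈ 13.444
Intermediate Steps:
X(c) = c²
j(p) = ⅚ (j(p) = (1 + 2²)/(2 + 4) = (1 + 4)/6 = 5*(⅙) = ⅚)
B(f) = -2 + f
g = -⅔ (g = 4/(-3 + (3 - 2)*(-2 - 1)) = 4/(-3 + 1*(-3)) = 4/(-3 - 3) = 4/(-6) = 4*(-⅙) = -⅔ ≈ -0.66667)
(-21 + j(-4))*g = (-21 + ⅚)*(-⅔) = -121/6*(-⅔) = 121/9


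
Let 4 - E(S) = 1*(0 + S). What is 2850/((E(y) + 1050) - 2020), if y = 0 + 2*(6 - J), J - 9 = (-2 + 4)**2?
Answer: -1425/476 ≈ -2.9937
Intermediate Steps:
J = 13 (J = 9 + (-2 + 4)**2 = 9 + 2**2 = 9 + 4 = 13)
y = -14 (y = 0 + 2*(6 - 1*13) = 0 + 2*(6 - 13) = 0 + 2*(-7) = 0 - 14 = -14)
E(S) = 4 - S (E(S) = 4 - (0 + S) = 4 - S)
2850/((E(y) + 1050) - 2020) = 2850/(((4 - 1*(-14)) + 1050) - 2020) = 2850/(((4 + 14) + 1050) - 2020) = 2850/((18 + 1050) - 2020) = 2850/(1068 - 2020) = 2850/(-952) = 2850*(-1/952) = -1425/476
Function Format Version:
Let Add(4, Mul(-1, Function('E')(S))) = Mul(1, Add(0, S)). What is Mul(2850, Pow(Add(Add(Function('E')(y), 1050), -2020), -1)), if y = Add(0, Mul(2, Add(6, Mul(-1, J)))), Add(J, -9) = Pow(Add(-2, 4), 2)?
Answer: Rational(-1425, 476) ≈ -2.9937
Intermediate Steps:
J = 13 (J = Add(9, Pow(Add(-2, 4), 2)) = Add(9, Pow(2, 2)) = Add(9, 4) = 13)
y = -14 (y = Add(0, Mul(2, Add(6, Mul(-1, 13)))) = Add(0, Mul(2, Add(6, -13))) = Add(0, Mul(2, -7)) = Add(0, -14) = -14)
Function('E')(S) = Add(4, Mul(-1, S)) (Function('E')(S) = Add(4, Mul(-1, Mul(1, Add(0, S)))) = Add(4, Mul(-1, Mul(1, S))) = Add(4, Mul(-1, S)))
Mul(2850, Pow(Add(Add(Function('E')(y), 1050), -2020), -1)) = Mul(2850, Pow(Add(Add(Add(4, Mul(-1, -14)), 1050), -2020), -1)) = Mul(2850, Pow(Add(Add(Add(4, 14), 1050), -2020), -1)) = Mul(2850, Pow(Add(Add(18, 1050), -2020), -1)) = Mul(2850, Pow(Add(1068, -2020), -1)) = Mul(2850, Pow(-952, -1)) = Mul(2850, Rational(-1, 952)) = Rational(-1425, 476)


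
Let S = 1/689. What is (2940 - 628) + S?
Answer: 1592969/689 ≈ 2312.0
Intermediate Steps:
S = 1/689 ≈ 0.0014514
(2940 - 628) + S = (2940 - 628) + 1/689 = 2312 + 1/689 = 1592969/689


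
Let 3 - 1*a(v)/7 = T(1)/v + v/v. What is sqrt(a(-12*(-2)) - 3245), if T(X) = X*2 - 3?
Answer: I*sqrt(465222)/12 ≈ 56.839*I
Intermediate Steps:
T(X) = -3 + 2*X (T(X) = 2*X - 3 = -3 + 2*X)
a(v) = 14 + 7/v (a(v) = 21 - 7*((-3 + 2*1)/v + v/v) = 21 - 7*((-3 + 2)/v + 1) = 21 - 7*(-1/v + 1) = 21 - 7*(1 - 1/v) = 21 + (-7 + 7/v) = 14 + 7/v)
sqrt(a(-12*(-2)) - 3245) = sqrt((14 + 7/((-12*(-2)))) - 3245) = sqrt((14 + 7/24) - 3245) = sqrt(343/24 - 3245) = sqrt(-77537/24) = I*sqrt(465222)/12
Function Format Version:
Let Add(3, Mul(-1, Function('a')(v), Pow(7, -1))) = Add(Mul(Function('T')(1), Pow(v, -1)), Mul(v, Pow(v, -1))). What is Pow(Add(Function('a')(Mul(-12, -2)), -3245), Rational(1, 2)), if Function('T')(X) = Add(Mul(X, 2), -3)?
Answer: Mul(Rational(1, 12), I, Pow(465222, Rational(1, 2))) ≈ Mul(56.839, I)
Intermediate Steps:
Function('T')(X) = Add(-3, Mul(2, X)) (Function('T')(X) = Add(Mul(2, X), -3) = Add(-3, Mul(2, X)))
Function('a')(v) = Add(14, Mul(7, Pow(v, -1))) (Function('a')(v) = Add(21, Mul(-7, Add(Mul(Add(-3, Mul(2, 1)), Pow(v, -1)), Mul(v, Pow(v, -1))))) = Add(21, Mul(-7, Add(Mul(Add(-3, 2), Pow(v, -1)), 1))) = Add(21, Mul(-7, Add(Mul(-1, Pow(v, -1)), 1))) = Add(21, Mul(-7, Add(1, Mul(-1, Pow(v, -1))))) = Add(21, Add(-7, Mul(7, Pow(v, -1)))) = Add(14, Mul(7, Pow(v, -1))))
Pow(Add(Function('a')(Mul(-12, -2)), -3245), Rational(1, 2)) = Pow(Add(Add(14, Mul(7, Pow(Mul(-12, -2), -1))), -3245), Rational(1, 2)) = Pow(Add(Add(14, Mul(7, Pow(24, -1))), -3245), Rational(1, 2)) = Pow(Add(Add(14, Mul(7, Rational(1, 24))), -3245), Rational(1, 2)) = Pow(Add(Add(14, Rational(7, 24)), -3245), Rational(1, 2)) = Pow(Add(Rational(343, 24), -3245), Rational(1, 2)) = Pow(Rational(-77537, 24), Rational(1, 2)) = Mul(Rational(1, 12), I, Pow(465222, Rational(1, 2)))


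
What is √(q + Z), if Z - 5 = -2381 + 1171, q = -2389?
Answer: I*√3594 ≈ 59.95*I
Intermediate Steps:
Z = -1205 (Z = 5 + (-2381 + 1171) = 5 - 1210 = -1205)
√(q + Z) = √(-2389 - 1205) = √(-3594) = I*√3594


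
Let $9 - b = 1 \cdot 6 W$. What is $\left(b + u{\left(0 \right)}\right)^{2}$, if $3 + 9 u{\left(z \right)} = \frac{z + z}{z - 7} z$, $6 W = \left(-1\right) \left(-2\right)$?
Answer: $\frac{400}{9} \approx 44.444$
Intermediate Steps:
$W = \frac{1}{3}$ ($W = \frac{\left(-1\right) \left(-2\right)}{6} = \frac{1}{6} \cdot 2 = \frac{1}{3} \approx 0.33333$)
$b = 7$ ($b = 9 - 1 \cdot 6 \cdot \frac{1}{3} = 9 - 6 \cdot \frac{1}{3} = 9 - 2 = 7$)
$u{\left(z \right)} = - \frac{1}{3} + \frac{2 z^{2}}{9 \left(-7 + z\right)}$ ($u{\left(z \right)} = - \frac{1}{3} + \frac{\frac{z + z}{z - 7} z}{9} = - \frac{1}{3} + \frac{\frac{2 z}{-7 + z} z}{9} = - \frac{1}{3} + \frac{2 z^{2} \frac{1}{-7 + z}}{9} = - \frac{1}{3} + \frac{2 z^{2}}{9 \left(-7 + z\right)}$)
$\left(b + u{\left(0 \right)}\right)^{2} = \left(7 + \frac{21 - 0 + 2 \cdot 0^{2}}{9 \left(-7 + 0\right)}\right)^{2} = \left(7 + \frac{21 + 0 + 2 \cdot 0}{9 \left(-7\right)}\right)^{2} = \left(7 + \frac{1}{9} \left(- \frac{1}{7}\right) \left(21 + 0 + 0\right)\right)^{2} = \left(7 + \frac{1}{9} \left(- \frac{1}{7}\right) 21\right)^{2} = \left(7 - \frac{1}{3}\right)^{2} = \left(\frac{20}{3}\right)^{2} = \frac{400}{9}$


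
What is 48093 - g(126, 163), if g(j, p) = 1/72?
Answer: 3462695/72 ≈ 48093.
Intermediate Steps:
g(j, p) = 1/72
48093 - g(126, 163) = 48093 - 1*1/72 = 48093 - 1/72 = 3462695/72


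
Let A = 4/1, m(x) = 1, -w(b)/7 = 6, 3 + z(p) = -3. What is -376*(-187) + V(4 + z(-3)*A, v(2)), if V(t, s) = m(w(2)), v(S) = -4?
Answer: 70313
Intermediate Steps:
z(p) = -6 (z(p) = -3 - 3 = -6)
w(b) = -42 (w(b) = -7*6 = -42)
A = 4 (A = 4*1 = 4)
V(t, s) = 1
-376*(-187) + V(4 + z(-3)*A, v(2)) = -376*(-187) + 1 = 70312 + 1 = 70313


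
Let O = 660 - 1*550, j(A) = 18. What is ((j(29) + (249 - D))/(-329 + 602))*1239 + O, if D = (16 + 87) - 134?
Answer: 19012/13 ≈ 1462.5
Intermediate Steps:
D = -31 (D = 103 - 134 = -31)
O = 110 (O = 660 - 550 = 110)
((j(29) + (249 - D))/(-329 + 602))*1239 + O = ((18 + (249 - 1*(-31)))/(-329 + 602))*1239 + 110 = ((18 + (249 + 31))/273)*1239 + 110 = ((18 + 280)*(1/273))*1239 + 110 = (298*(1/273))*1239 + 110 = (298/273)*1239 + 110 = 17582/13 + 110 = 19012/13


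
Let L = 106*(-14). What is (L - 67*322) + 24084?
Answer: 1026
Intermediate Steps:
L = -1484
(L - 67*322) + 24084 = (-1484 - 67*322) + 24084 = (-1484 - 21574) + 24084 = -23058 + 24084 = 1026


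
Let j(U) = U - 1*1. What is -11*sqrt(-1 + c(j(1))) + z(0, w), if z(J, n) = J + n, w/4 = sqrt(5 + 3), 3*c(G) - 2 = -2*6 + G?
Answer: 8*sqrt(2) - 11*I*sqrt(39)/3 ≈ 11.314 - 22.898*I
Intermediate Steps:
j(U) = -1 + U (j(U) = U - 1 = -1 + U)
c(G) = -10/3 + G/3 (c(G) = 2/3 + (-2*6 + G)/3 = 2/3 + (-12 + G)/3 = 2/3 + (-4 + G/3) = -10/3 + G/3)
w = 8*sqrt(2) (w = 4*sqrt(5 + 3) = 4*sqrt(8) = 4*(2*sqrt(2)) = 8*sqrt(2) ≈ 11.314)
-11*sqrt(-1 + c(j(1))) + z(0, w) = -11*sqrt(-1 + (-10/3 + (-1 + 1)/3)) + (0 + 8*sqrt(2)) = -11*sqrt(-1 + (-10/3 + (1/3)*0)) + 8*sqrt(2) = -11*sqrt(-1 + (-10/3 + 0)) + 8*sqrt(2) = -11*sqrt(-1 - 10/3) + 8*sqrt(2) = -11*I*sqrt(39)/3 + 8*sqrt(2) = 8*sqrt(2) - 11*I*sqrt(39)/3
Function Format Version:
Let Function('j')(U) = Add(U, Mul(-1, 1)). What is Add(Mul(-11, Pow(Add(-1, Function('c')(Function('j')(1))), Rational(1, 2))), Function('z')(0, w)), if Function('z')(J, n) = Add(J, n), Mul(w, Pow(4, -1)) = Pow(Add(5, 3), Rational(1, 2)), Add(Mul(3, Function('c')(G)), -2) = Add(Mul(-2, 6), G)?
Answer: Add(Mul(8, Pow(2, Rational(1, 2))), Mul(Rational(-11, 3), I, Pow(39, Rational(1, 2)))) ≈ Add(11.314, Mul(-22.898, I))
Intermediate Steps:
Function('j')(U) = Add(-1, U) (Function('j')(U) = Add(U, -1) = Add(-1, U))
Function('c')(G) = Add(Rational(-10, 3), Mul(Rational(1, 3), G)) (Function('c')(G) = Add(Rational(2, 3), Mul(Rational(1, 3), Add(Mul(-2, 6), G))) = Add(Rational(2, 3), Mul(Rational(1, 3), Add(-12, G))) = Add(Rational(2, 3), Add(-4, Mul(Rational(1, 3), G))) = Add(Rational(-10, 3), Mul(Rational(1, 3), G)))
w = Mul(8, Pow(2, Rational(1, 2))) (w = Mul(4, Pow(Add(5, 3), Rational(1, 2))) = Mul(4, Pow(8, Rational(1, 2))) = Mul(4, Mul(2, Pow(2, Rational(1, 2)))) = Mul(8, Pow(2, Rational(1, 2))) ≈ 11.314)
Add(Mul(-11, Pow(Add(-1, Function('c')(Function('j')(1))), Rational(1, 2))), Function('z')(0, w)) = Add(Mul(-11, Pow(Add(-1, Add(Rational(-10, 3), Mul(Rational(1, 3), Add(-1, 1)))), Rational(1, 2))), Add(0, Mul(8, Pow(2, Rational(1, 2))))) = Add(Mul(-11, Pow(Add(-1, Add(Rational(-10, 3), Mul(Rational(1, 3), 0))), Rational(1, 2))), Mul(8, Pow(2, Rational(1, 2)))) = Add(Mul(-11, Pow(Add(-1, Add(Rational(-10, 3), 0)), Rational(1, 2))), Mul(8, Pow(2, Rational(1, 2)))) = Add(Mul(-11, Pow(Add(-1, Rational(-10, 3)), Rational(1, 2))), Mul(8, Pow(2, Rational(1, 2)))) = Add(Mul(-11, Pow(Rational(-13, 3), Rational(1, 2))), Mul(8, Pow(2, Rational(1, 2)))) = Add(Mul(-11, Mul(Rational(1, 3), I, Pow(39, Rational(1, 2)))), Mul(8, Pow(2, Rational(1, 2)))) = Add(Mul(Rational(-11, 3), I, Pow(39, Rational(1, 2))), Mul(8, Pow(2, Rational(1, 2)))) = Add(Mul(8, Pow(2, Rational(1, 2))), Mul(Rational(-11, 3), I, Pow(39, Rational(1, 2))))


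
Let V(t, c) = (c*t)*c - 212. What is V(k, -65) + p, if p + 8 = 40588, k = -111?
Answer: -428607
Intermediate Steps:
V(t, c) = -212 + t*c² (V(t, c) = t*c² - 212 = -212 + t*c²)
p = 40580 (p = -8 + 40588 = 40580)
V(k, -65) + p = (-212 - 111*(-65)²) + 40580 = (-212 - 111*4225) + 40580 = (-212 - 468975) + 40580 = -469187 + 40580 = -428607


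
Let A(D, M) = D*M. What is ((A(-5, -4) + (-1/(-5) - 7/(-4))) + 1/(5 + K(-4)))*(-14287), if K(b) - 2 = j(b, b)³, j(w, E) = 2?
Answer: -18873127/60 ≈ -3.1455e+5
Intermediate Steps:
K(b) = 10 (K(b) = 2 + 2³ = 2 + 8 = 10)
((A(-5, -4) + (-1/(-5) - 7/(-4))) + 1/(5 + K(-4)))*(-14287) = ((-5*(-4) + (-1/(-5) - 7/(-4))) + 1/(5 + 10))*(-14287) = ((20 + (-1*(-⅕) - 7*(-¼))) + 1/15)*(-14287) = ((20 + (⅕ + 7/4)) + 1/15)*(-14287) = ((20 + 39/20) + 1/15)*(-14287) = (439/20 + 1/15)*(-14287) = (1321/60)*(-14287) = -18873127/60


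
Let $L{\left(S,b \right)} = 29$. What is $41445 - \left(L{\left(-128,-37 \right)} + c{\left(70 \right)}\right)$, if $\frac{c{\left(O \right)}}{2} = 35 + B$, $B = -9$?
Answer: $41364$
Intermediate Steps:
$c{\left(O \right)} = 52$ ($c{\left(O \right)} = 2 \left(35 - 9\right) = 2 \cdot 26 = 52$)
$41445 - \left(L{\left(-128,-37 \right)} + c{\left(70 \right)}\right) = 41445 - \left(29 + 52\right) = 41445 - 81 = 41364$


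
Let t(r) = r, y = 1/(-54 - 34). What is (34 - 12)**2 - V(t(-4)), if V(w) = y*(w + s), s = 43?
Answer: 42631/88 ≈ 484.44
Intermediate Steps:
y = -1/88 (y = 1/(-88) = -1/88 ≈ -0.011364)
V(w) = -43/88 - w/88 (V(w) = -(w + 43)/88 = -(43 + w)/88 = -43/88 - w/88)
(34 - 12)**2 - V(t(-4)) = (34 - 12)**2 - (-43/88 - 1/88*(-4)) = 22**2 - (-43/88 + 1/22) = 484 - 1*(-39/88) = 484 + 39/88 = 42631/88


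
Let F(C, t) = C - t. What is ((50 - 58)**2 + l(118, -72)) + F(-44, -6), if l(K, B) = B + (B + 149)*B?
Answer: -5590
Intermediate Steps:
l(K, B) = B + B*(149 + B) (l(K, B) = B + (149 + B)*B = B + B*(149 + B))
((50 - 58)**2 + l(118, -72)) + F(-44, -6) = ((50 - 58)**2 - 72*(150 - 72)) + (-44 - 1*(-6)) = ((-8)**2 - 72*78) + (-44 + 6) = (64 - 5616) - 38 = -5552 - 38 = -5590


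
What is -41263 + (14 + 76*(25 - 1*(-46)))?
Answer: -35853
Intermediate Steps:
-41263 + (14 + 76*(25 - 1*(-46))) = -41263 + (14 + 76*(25 + 46)) = -41263 + (14 + 76*71) = -41263 + (14 + 5396) = -41263 + 5410 = -35853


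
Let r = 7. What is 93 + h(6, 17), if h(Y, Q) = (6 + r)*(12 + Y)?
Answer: 327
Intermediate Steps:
h(Y, Q) = 156 + 13*Y (h(Y, Q) = (6 + 7)*(12 + Y) = 13*(12 + Y) = 156 + 13*Y)
93 + h(6, 17) = 93 + (156 + 13*6) = 93 + (156 + 78) = 93 + 234 = 327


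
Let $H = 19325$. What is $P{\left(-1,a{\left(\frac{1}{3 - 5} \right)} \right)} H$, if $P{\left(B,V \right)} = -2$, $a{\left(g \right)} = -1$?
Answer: $-38650$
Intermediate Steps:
$P{\left(-1,a{\left(\frac{1}{3 - 5} \right)} \right)} H = \left(-2\right) 19325 = -38650$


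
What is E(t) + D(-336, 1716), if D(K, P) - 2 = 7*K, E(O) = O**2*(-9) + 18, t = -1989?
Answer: -35607421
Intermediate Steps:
E(O) = 18 - 9*O**2 (E(O) = -9*O**2 + 18 = 18 - 9*O**2)
D(K, P) = 2 + 7*K
E(t) + D(-336, 1716) = (18 - 9*(-1989)**2) + (2 + 7*(-336)) = (18 - 9*3956121) + (2 - 2352) = (18 - 35605089) - 2350 = -35605071 - 2350 = -35607421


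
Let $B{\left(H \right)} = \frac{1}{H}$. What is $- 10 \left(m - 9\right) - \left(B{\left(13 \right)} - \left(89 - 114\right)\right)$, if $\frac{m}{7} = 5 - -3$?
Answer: $- \frac{6436}{13} \approx -495.08$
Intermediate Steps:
$m = 56$ ($m = 7 \left(5 - -3\right) = 7 \left(5 + 3\right) = 7 \cdot 8 = 56$)
$- 10 \left(m - 9\right) - \left(B{\left(13 \right)} - \left(89 - 114\right)\right) = - 10 \left(56 - 9\right) - \left(\frac{1}{13} - \left(89 - 114\right)\right) = \left(-10\right) 47 - \left(\frac{1}{13} - \left(89 - 114\right)\right) = -470 - \left(\frac{1}{13} - -25\right) = -470 - \left(\frac{1}{13} + 25\right) = -470 - \frac{326}{13} = - \frac{6436}{13}$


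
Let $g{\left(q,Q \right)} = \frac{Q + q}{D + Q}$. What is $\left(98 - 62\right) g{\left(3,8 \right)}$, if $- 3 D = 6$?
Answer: $66$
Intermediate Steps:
$D = -2$ ($D = \left(- \frac{1}{3}\right) 6 = -2$)
$g{\left(q,Q \right)} = \frac{Q + q}{-2 + Q}$
$\left(98 - 62\right) g{\left(3,8 \right)} = \left(98 - 62\right) \frac{8 + 3}{-2 + 8} = 36 \cdot \frac{1}{6} \cdot 11 = 36 \cdot \frac{11}{6} = 66$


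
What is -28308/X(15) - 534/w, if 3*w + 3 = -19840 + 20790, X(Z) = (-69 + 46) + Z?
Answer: 6698715/1894 ≈ 3536.8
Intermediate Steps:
X(Z) = -23 + Z
w = 947/3 (w = -1 + (-19840 + 20790)/3 = -1 + (1/3)*950 = -1 + 950/3 = 947/3 ≈ 315.67)
-28308/X(15) - 534/w = -28308/(-23 + 15) - 534/947/3 = -28308/(-8) - 534*3/947 = -28308*(-1/8) - 1602/947 = 7077/2 - 1602/947 = 6698715/1894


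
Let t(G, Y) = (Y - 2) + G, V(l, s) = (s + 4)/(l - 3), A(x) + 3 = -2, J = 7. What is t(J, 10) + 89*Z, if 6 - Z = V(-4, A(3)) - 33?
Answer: 24313/7 ≈ 3473.3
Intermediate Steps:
A(x) = -5 (A(x) = -3 - 2 = -5)
V(l, s) = (4 + s)/(-3 + l)
t(G, Y) = -2 + G + Y (t(G, Y) = (-2 + Y) + G = -2 + G + Y)
Z = 272/7 (Z = 6 - ((4 - 5)/(-3 - 4) - 33) = 6 - (-1/(-7) - 33) = 6 - (-⅐*(-1) - 33) = 6 - (⅐ - 33) = 6 - 1*(-230/7) = 6 + 230/7 = 272/7 ≈ 38.857)
t(J, 10) + 89*Z = (-2 + 7 + 10) + 89*(272/7) = 15 + 24208/7 = 24313/7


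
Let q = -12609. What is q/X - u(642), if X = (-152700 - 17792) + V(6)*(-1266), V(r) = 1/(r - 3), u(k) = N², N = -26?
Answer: -115525255/170914 ≈ -675.93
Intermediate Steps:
u(k) = 676 (u(k) = (-26)² = 676)
V(r) = 1/(-3 + r)
X = -170914 (X = (-152700 - 17792) - 1266/(-3 + 6) = -170492 - 1266/3 = -170492 + (⅓)*(-1266) = -170492 - 422 = -170914)
q/X - u(642) = -12609/(-170914) - 1*676 = -12609*(-1/170914) - 676 = 12609/170914 - 676 = -115525255/170914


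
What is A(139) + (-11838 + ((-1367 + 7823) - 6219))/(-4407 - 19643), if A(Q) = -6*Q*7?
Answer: -140392299/24050 ≈ -5837.5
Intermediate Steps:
A(Q) = -42*Q
A(139) + (-11838 + ((-1367 + 7823) - 6219))/(-4407 - 19643) = -42*139 + (-11838 + ((-1367 + 7823) - 6219))/(-4407 - 19643) = -5838 + (-11838 + (6456 - 6219))/(-24050) = -5838 + (-11838 + 237)*(-1/24050) = -5838 - 11601*(-1/24050) = -5838 + 11601/24050 = -140392299/24050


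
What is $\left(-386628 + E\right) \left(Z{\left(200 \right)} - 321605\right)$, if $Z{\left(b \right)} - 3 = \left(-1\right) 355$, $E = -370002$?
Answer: $243602324910$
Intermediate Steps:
$Z{\left(b \right)} = -352$ ($Z{\left(b \right)} = 3 - 355 = -352$)
$\left(-386628 + E\right) \left(Z{\left(200 \right)} - 321605\right) = \left(-386628 - 370002\right) \left(-352 - 321605\right) = \left(-756630\right) \left(-321957\right) = 243602324910$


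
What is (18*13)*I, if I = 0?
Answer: 0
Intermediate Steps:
(18*13)*I = (18*13)*0 = 234*0 = 0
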